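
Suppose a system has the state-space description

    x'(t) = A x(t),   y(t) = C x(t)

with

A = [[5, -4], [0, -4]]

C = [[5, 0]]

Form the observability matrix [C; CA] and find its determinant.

CA = [[25, -20]]
Observability matrix O = [C; CA] = [[5, 0], [25, -20]]
det(O) = 5·(-20) - 0·25 = -100 - 0 = -100
Since det(O) ≠ 0, rank(O) = 2 and the system is completely observable.

-100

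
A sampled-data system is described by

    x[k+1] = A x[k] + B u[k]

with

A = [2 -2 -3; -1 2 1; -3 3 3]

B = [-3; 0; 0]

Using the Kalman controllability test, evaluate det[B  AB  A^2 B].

AB = [[-6], [3], [9]]
A^2B = [[-45], [21], [54]]
Controllability matrix C = [B  AB  A^2B] = [[-3, -6, -45], [0, 3, 21], [0, 9, 54]]
Expanding along the first row, det(C) = (-3)·(3·54 - 21·9) - (-6)·(0·54 - 21·0) + (-45)·(0·9 - 3·0) = (-3)·(-27) - (-6)·0 + (-45)·0 = 81
Since det(C) ≠ 0, rank(C) = 3 and the system is completely controllable.

81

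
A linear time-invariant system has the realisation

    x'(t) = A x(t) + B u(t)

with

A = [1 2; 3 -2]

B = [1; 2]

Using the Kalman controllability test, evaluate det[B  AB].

-11

AB = [[5], [-1]]
Controllability matrix C = [B  AB] = [[1, 5], [2, -1]]
det(C) = 1·(-1) - 5·2 = -1 - 10 = -11
Since det(C) ≠ 0, rank(C) = 2 and the system is completely controllable.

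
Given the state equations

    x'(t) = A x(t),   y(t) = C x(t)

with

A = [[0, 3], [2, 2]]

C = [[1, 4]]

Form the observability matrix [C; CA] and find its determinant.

-21

CA = [[8, 11]]
Observability matrix O = [C; CA] = [[1, 4], [8, 11]]
det(O) = 1·11 - 4·8 = 11 - 32 = -21
Since det(O) ≠ 0, rank(O) = 2 and the system is completely observable.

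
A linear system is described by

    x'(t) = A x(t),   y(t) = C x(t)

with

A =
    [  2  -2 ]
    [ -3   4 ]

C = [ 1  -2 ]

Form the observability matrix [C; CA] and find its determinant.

6

CA = [[8, -10]]
Observability matrix O = [C; CA] = [[1, -2], [8, -10]]
det(O) = 1·(-10) - (-2)·8 = -10 - (-16) = 6
Since det(O) ≠ 0, rank(O) = 2 and the system is completely observable.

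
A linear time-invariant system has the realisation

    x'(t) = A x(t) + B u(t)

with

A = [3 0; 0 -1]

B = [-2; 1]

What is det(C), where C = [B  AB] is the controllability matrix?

8

AB = [[-6], [-1]]
Controllability matrix C = [B  AB] = [[-2, -6], [1, -1]]
det(C) = (-2)·(-1) - (-6)·1 = 2 - (-6) = 8
Since det(C) ≠ 0, rank(C) = 2 and the system is completely controllable.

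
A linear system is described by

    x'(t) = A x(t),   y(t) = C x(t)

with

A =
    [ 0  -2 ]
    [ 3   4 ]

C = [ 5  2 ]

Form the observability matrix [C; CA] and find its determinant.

CA = [[6, -2]]
Observability matrix O = [C; CA] = [[5, 2], [6, -2]]
det(O) = 5·(-2) - 2·6 = -10 - 12 = -22
Since det(O) ≠ 0, rank(O) = 2 and the system is completely observable.

-22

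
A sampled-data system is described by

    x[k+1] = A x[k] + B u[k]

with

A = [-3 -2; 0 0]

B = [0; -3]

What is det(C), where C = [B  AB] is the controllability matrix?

AB = [[6], [0]]
Controllability matrix C = [B  AB] = [[0, 6], [-3, 0]]
det(C) = 0·0 - 6·(-3) = 0 - (-18) = 18
Since det(C) ≠ 0, rank(C) = 2 and the system is completely controllable.

18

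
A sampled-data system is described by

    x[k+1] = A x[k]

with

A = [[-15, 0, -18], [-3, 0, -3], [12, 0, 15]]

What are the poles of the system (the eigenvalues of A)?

det(zI - A) = z^3 - (tr A)z^2 + (M11 + M22 + M33)z - det A, where Mii is the 2×2 principal minor of A obtained by deleting row i and column i.
tr A = (-15) + 0 + 15 = 0; M11 = 0·15 - (-3)·0 = 0 - 0 = 0; M22 = (-15)·15 - (-18)·12 = -225 - (-216) = -9; M33 = (-15)·0 - 0·(-3) = 0 - 0 = 0; sum of minors = -9.
det A = (-15)·(0·15 - (-3)·0) - 0·((-3)·15 - (-3)·12) + (-18)·((-3)·0 - 0·12) = (-15)·0 - 0·(-9) + (-18)·0 = 0.
So p(z) = det(zI - A) = z^3 - 9z.
The constant term is 0, so p(z) = z(z^2 - 9).
Factor z^2 - 9: two numbers with sum 0 and product -9 are 3 and -3, so z^2 - 9 = (z - 3)(z + 3).
Hence p(z) = z (z - 3) (z + 3), with roots -3, 0, 3.

-3, 0, 3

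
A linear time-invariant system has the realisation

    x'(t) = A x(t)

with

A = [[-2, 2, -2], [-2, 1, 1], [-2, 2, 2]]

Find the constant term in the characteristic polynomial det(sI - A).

Expand det(sI - A) for the 3×3 matrix.
p(s) = s^3 - s^2 - 6s - 8.
(Check: constant term = det(-A) = (-1)^3 det A = -8; coefficient of s^2 = -tr A = -1.)
The constant term is -8.

-8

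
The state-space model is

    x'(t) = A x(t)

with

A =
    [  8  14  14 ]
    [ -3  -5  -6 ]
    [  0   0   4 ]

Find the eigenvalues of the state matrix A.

1, 2, 4

det(sI - A) = s^3 - (tr A)s^2 + (M11 + M22 + M33)s - det A, where Mii is the 2×2 principal minor of A obtained by deleting row i and column i.
tr A = 8 + (-5) + 4 = 7; M11 = (-5)·4 - (-6)·0 = -20 - 0 = -20; M22 = 8·4 - 14·0 = 32 - 0 = 32; M33 = 8·(-5) - 14·(-3) = -40 - (-42) = 2; sum of minors = 14.
det A = 8·((-5)·4 - (-6)·0) - 14·((-3)·4 - (-6)·0) + 14·((-3)·0 - (-5)·0) = 8·(-20) - 14·(-12) + 14·0 = 8.
So p(s) = det(sI - A) = s^3 - 7s^2 + 14s - 8.
Rational-root test: any integer root divides -8. Testing small divisors, s = 1 works: p(1) = 1 + (-7) + 14 + (-8) = 0, so (s - 1) is a factor.
Dividing, p(s) = (s - 1)(s^2 - 6s + 8).
Factor s^2 - 6s + 8: two numbers with sum 6 and product 8 are 4 and 2, so s^2 - 6s + 8 = (s - 4)(s - 2).
Hence p(s) = (s - 4) (s - 2) (s - 1), with roots 1, 2, 4.
At least one eigenvalue has non-negative real part, so the system is not asymptotically stable.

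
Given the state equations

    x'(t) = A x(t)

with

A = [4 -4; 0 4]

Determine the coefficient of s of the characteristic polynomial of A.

-8

For a 2×2 matrix, det(sI - A) = s^2 - (tr A)s + det A.
tr A = 8, det A = 16.
So p(s) = s^2 - 8s + 16.
The coefficient of s is -8.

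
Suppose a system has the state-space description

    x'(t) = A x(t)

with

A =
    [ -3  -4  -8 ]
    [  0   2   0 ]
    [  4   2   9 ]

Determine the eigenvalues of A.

1, 2, 5

det(sI - A) = s^3 - (tr A)s^2 + (M11 + M22 + M33)s - det A, where Mii is the 2×2 principal minor of A obtained by deleting row i and column i.
tr A = (-3) + 2 + 9 = 8; M11 = 2·9 - 0·2 = 18 - 0 = 18; M22 = (-3)·9 - (-8)·4 = -27 - (-32) = 5; M33 = (-3)·2 - (-4)·0 = -6 - 0 = -6; sum of minors = 17.
det A = (-3)·(2·9 - 0·2) - (-4)·(0·9 - 0·4) + (-8)·(0·2 - 2·4) = (-3)·18 - (-4)·0 + (-8)·(-8) = 10.
So p(s) = det(sI - A) = s^3 - 8s^2 + 17s - 10.
Rational-root test: any integer root divides -10. Testing small divisors, s = 1 works: p(1) = 1 + (-8) + 17 + (-10) = 0, so (s - 1) is a factor.
Dividing, p(s) = (s - 1)(s^2 - 7s + 10).
Factor s^2 - 7s + 10: two numbers with sum 7 and product 10 are 5 and 2, so s^2 - 7s + 10 = (s - 5)(s - 2).
Hence p(s) = (s - 5) (s - 2) (s - 1), with roots 1, 2, 5.
At least one eigenvalue has non-negative real part, so the system is not asymptotically stable.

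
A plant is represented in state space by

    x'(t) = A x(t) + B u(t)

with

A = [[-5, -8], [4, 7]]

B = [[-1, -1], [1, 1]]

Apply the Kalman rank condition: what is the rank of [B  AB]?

AB = [[-3, -3], [3, 3]]
Controllability matrix C = [B  AB] = [[-1, -1, -3, -3], [1, 1, 3, 3]]
Every column of C is a scalar multiple of column 1 = [-1, 1] (multipliers 1, 1, 3, 3), so the columns span a one-dimensional space.
C ≠ 0, hence rank(C) = 1.
rank(C) = 1 < n = 2, so the pair (A, B) is not completely controllable.

1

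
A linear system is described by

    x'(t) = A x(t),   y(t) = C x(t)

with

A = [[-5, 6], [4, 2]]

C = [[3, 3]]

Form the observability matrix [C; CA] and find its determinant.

81

CA = [[-3, 24]]
Observability matrix O = [C; CA] = [[3, 3], [-3, 24]]
det(O) = 3·24 - 3·(-3) = 72 - (-9) = 81
Since det(O) ≠ 0, rank(O) = 2 and the system is completely observable.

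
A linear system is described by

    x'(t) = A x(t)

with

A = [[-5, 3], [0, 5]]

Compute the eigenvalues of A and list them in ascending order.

-5, 5

det(sI - A) = s^2 - (tr A)s + det A, with tr A = (-5) + 5 = 0 and det A = (-5)·5 - 3·0 = -25 - 0 = -25.
So p(s) = det(sI - A) = s^2 - 25.
Factor s^2 - 25: two numbers with sum 0 and product -25 are 5 and -5, so s^2 - 25 = (s - 5)(s + 5).
Hence p(s) = (s - 5) (s + 5), with roots -5, 5.
At least one eigenvalue has non-negative real part, so the system is not asymptotically stable.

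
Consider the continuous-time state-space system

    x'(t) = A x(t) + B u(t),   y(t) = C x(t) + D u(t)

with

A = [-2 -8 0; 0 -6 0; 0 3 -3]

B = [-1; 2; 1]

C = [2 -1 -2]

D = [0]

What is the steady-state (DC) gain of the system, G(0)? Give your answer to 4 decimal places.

-5.3333

G(0) = C(-A)^{-1}B + D = -C A^{-1} B + D.
det A = -36, so A^{-1} = (1/-36)·adj(A) = [[-1/2, 2/3, 0], [0, -1/6, 0], [0, -1/6, -1/3]]
A^{-1} B = [11/6, -1/3, -2/3]^T
C A^{-1} B = 16/3
G(0) = D - C A^{-1} B = 0 - (16/3) = -16/3 ≈ -5.3333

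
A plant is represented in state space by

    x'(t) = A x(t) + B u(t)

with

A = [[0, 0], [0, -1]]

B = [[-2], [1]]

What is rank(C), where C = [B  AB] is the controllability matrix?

AB = [[0], [-1]]
Controllability matrix C = [B  AB] = [[-2, 0], [1, -1]]
det(C) = (-2)·(-1) - 0·1 = 2 - 0 = 2 ≠ 0, so rank(C) = 2.
rank(C) = 2 = n, so the pair (A, B) is completely controllable.

2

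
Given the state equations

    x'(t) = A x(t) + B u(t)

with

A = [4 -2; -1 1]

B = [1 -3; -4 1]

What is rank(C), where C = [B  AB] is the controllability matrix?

2

AB = [[12, -14], [-5, 4]]
Controllability matrix C = [B  AB] = [[1, -3, 12, -14], [-4, 1, -5, 4]]
Take the 2×2 submatrix of C formed by columns 1, 2: [[1, -3], [-4, 1]]. Its determinant is 1·1 - (-3)·(-4) = 1 - 12 = -11 ≠ 0.
So rank(C) ≥ 2; since C has 2 rows, rank(C) = 2.
rank(C) = 2 = n, so the pair (A, B) is completely controllable.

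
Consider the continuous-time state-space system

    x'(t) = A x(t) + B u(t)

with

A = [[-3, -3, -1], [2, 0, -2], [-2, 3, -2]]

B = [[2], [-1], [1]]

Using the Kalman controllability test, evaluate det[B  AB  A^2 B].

245

AB = [[-4], [2], [-9]]
A^2B = [[15], [10], [32]]
Controllability matrix C = [B  AB  A^2B] = [[2, -4, 15], [-1, 2, 10], [1, -9, 32]]
Expanding along the first row, det(C) = 2·(2·32 - 10·(-9)) - (-4)·((-1)·32 - 10·1) + 15·((-1)·(-9) - 2·1) = 2·154 - (-4)·(-42) + 15·7 = 245
Since det(C) ≠ 0, rank(C) = 3 and the system is completely controllable.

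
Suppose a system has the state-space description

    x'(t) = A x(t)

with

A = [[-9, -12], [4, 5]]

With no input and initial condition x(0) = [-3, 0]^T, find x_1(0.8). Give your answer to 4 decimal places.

2.9553

det(sI - A) = s^2 - (tr A)s + det A, with tr A = (-9) + 5 = -4 and det A = (-9)·5 - (-12)·4 = -45 - (-48) = 3.
So p(s) = det(sI - A) = s^2 + 4s + 3.
Factor s^2 + 4s + 3: two numbers with sum -4 and product 3 are -1 and -3, so s^2 + 4s + 3 = (s + 1)(s + 3).
Hence p(s) = (s + 1) (s + 3), with roots -3, -1.
The eigenvalues -3, -1 are distinct and real, so A is diagonalisable and x(t) = e^{At} x(0) = V diag(e^{λ_i t}) V^{-1} x(0), where the columns of V are the eigenvectors.
λ = -3: A - (-3)I = [[-6, -12], [4, 8]]. Row 1 gives (-6)·v1 + (-12)·v2 = 0, so take v_1 = [-2, 1]^T.
λ = -1: A - (-1)I = [[-8, -12], [4, 6]]. Row 1 gives (-8)·v1 + (-12)·v2 = 0, so take v_2 = [-3, 2]^T.
V = [v_1 v_2] = [[-2, -3], [1, 2]] has det V = -1, so V^{-1} = adj(V)/det V = [[-2, -3], [1, 2]].
Modal coordinates z(0) = V^{-1} x(0): (-2)·(-3) + (-3)·0 = 6; 1·(-3) + 2·0 = -3; so z(0) = [6, -3]^T.
x_1(t) = Σ_i (v_i)_1 · z_i(0) · e^{λ_i t} (row 1 of V times the modal terms).
x_1(0.8) = (-2)·6·e^{-3·0.8} + (-3)·(-3)·e^{-1·0.8} = (-12)·0.090718 + 9·0.449329 = 2.9553.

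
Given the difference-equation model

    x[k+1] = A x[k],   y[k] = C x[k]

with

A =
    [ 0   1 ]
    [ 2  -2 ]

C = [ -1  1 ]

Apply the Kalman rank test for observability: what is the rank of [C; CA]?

2

CA = [[2, -3]]
Observability matrix O = [C; CA] = [[-1, 1], [2, -3]]
det(O) = (-1)·(-3) - 1·2 = 3 - 2 = 1 ≠ 0, so rank(O) = 2.
rank(O) = 2 = n, so the pair (A, C) is completely observable.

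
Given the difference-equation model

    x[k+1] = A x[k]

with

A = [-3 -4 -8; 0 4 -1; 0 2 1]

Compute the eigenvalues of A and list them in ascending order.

-3, 2, 3

det(zI - A) = z^3 - (tr A)z^2 + (M11 + M22 + M33)z - det A, where Mii is the 2×2 principal minor of A obtained by deleting row i and column i.
tr A = (-3) + 4 + 1 = 2; M11 = 4·1 - (-1)·2 = 4 - (-2) = 6; M22 = (-3)·1 - (-8)·0 = -3 - 0 = -3; M33 = (-3)·4 - (-4)·0 = -12 - 0 = -12; sum of minors = -9.
det A = (-3)·(4·1 - (-1)·2) - (-4)·(0·1 - (-1)·0) + (-8)·(0·2 - 4·0) = (-3)·6 - (-4)·0 + (-8)·0 = -18.
So p(z) = det(zI - A) = z^3 - 2z^2 - 9z + 18.
Rational-root test: any integer root divides 18. Testing small divisors, z = 2 works: p(2) = 8 + (-8) + (-18) + 18 = 0, so (z - 2) is a factor.
Dividing, p(z) = (z - 2)(z^2 - 9).
Factor z^2 - 9: two numbers with sum 0 and product -9 are 3 and -3, so z^2 - 9 = (z - 3)(z + 3).
Hence p(z) = (z - 3) (z - 2) (z + 3), with roots -3, 2, 3.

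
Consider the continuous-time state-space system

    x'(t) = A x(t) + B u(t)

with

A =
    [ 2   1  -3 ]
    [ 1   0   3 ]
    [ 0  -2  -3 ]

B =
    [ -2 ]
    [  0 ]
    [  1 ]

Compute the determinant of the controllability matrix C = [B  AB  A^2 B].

198

AB = [[-7], [1], [-3]]
A^2B = [[-4], [-16], [7]]
Controllability matrix C = [B  AB  A^2B] = [[-2, -7, -4], [0, 1, -16], [1, -3, 7]]
Expanding along the first row, det(C) = (-2)·(1·7 - (-16)·(-3)) - (-7)·(0·7 - (-16)·1) + (-4)·(0·(-3) - 1·1) = (-2)·(-41) - (-7)·16 + (-4)·(-1) = 198
Since det(C) ≠ 0, rank(C) = 3 and the system is completely controllable.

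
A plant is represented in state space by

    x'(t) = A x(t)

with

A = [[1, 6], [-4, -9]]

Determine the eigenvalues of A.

-5, -3

det(sI - A) = s^2 - (tr A)s + det A, with tr A = 1 + (-9) = -8 and det A = 1·(-9) - 6·(-4) = -9 - (-24) = 15.
So p(s) = det(sI - A) = s^2 + 8s + 15.
Factor s^2 + 8s + 15: two numbers with sum -8 and product 15 are -3 and -5, so s^2 + 8s + 15 = (s + 3)(s + 5).
Hence p(s) = (s + 3) (s + 5), with roots -5, -3.
All eigenvalues have negative real part, so the system is asymptotically stable.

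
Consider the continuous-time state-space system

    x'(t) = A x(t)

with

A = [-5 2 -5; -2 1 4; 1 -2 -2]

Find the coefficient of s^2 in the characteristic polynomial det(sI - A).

Expand det(sI - A) for the 3×3 matrix.
p(s) = s^3 + 6s^2 + 20s + 45.
(Check: constant term = det(-A) = (-1)^3 det A = 45; coefficient of s^2 = -tr A = 6.)
The coefficient of s^2 is 6.

6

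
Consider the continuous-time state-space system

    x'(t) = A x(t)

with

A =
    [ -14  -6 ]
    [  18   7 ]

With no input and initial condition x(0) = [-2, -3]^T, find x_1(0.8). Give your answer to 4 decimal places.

2.1663

det(sI - A) = s^2 - (tr A)s + det A, with tr A = (-14) + 7 = -7 and det A = (-14)·7 - (-6)·18 = -98 - (-108) = 10.
So p(s) = det(sI - A) = s^2 + 7s + 10.
Factor s^2 + 7s + 10: two numbers with sum -7 and product 10 are -2 and -5, so s^2 + 7s + 10 = (s + 2)(s + 5).
Hence p(s) = (s + 2) (s + 5), with roots -5, -2.
The eigenvalues -5, -2 are distinct and real, so A is diagonalisable and x(t) = e^{At} x(0) = V diag(e^{λ_i t}) V^{-1} x(0), where the columns of V are the eigenvectors.
λ = -5: A - (-5)I = [[-9, -6], [18, 12]]. Row 1 gives (-9)·v1 + (-6)·v2 = 0, so take v_1 = [2, -3]^T.
λ = -2: A - (-2)I = [[-12, -6], [18, 9]]. Row 1 gives (-12)·v1 + (-6)·v2 = 0, so take v_2 = [1, -2]^T.
V = [v_1 v_2] = [[2, 1], [-3, -2]] has det V = -1, so V^{-1} = adj(V)/det V = [[2, 1], [-3, -2]].
Modal coordinates z(0) = V^{-1} x(0): 2·(-2) + 1·(-3) = -7; (-3)·(-2) + (-2)·(-3) = 12; so z(0) = [-7, 12]^T.
x_1(t) = Σ_i (v_i)_1 · z_i(0) · e^{λ_i t} (row 1 of V times the modal terms).
x_1(0.8) = 2·(-7)·e^{-5·0.8} + 1·12·e^{-2·0.8} = (-14)·0.018316 + 12·0.201897 = 2.1663.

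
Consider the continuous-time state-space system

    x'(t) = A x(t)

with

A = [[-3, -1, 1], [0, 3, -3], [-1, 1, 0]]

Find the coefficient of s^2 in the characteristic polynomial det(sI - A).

Expand det(sI - A) for the 3×3 matrix.
p(s) = s^3 - 5s + 9.
(Check: constant term = det(-A) = (-1)^3 det A = 9; coefficient of s^2 = -tr A = 0.)
The coefficient of s^2 is 0.

0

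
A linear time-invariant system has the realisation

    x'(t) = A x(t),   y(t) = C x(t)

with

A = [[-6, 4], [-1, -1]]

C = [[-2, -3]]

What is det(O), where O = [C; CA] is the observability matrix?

CA = [[15, -5]]
Observability matrix O = [C; CA] = [[-2, -3], [15, -5]]
det(O) = (-2)·(-5) - (-3)·15 = 10 - (-45) = 55
Since det(O) ≠ 0, rank(O) = 2 and the system is completely observable.

55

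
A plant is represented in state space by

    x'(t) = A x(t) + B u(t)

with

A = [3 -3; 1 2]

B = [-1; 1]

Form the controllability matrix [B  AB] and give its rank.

AB = [[-6], [1]]
Controllability matrix C = [B  AB] = [[-1, -6], [1, 1]]
det(C) = (-1)·1 - (-6)·1 = -1 - (-6) = 5 ≠ 0, so rank(C) = 2.
rank(C) = 2 = n, so the pair (A, B) is completely controllable.

2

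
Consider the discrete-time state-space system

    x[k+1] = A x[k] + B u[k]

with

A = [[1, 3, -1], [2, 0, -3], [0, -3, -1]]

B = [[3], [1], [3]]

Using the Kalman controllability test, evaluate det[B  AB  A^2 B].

AB = [[3], [-3], [-6]]
A^2B = [[0], [24], [15]]
Controllability matrix C = [B  AB  A^2B] = [[3, 3, 0], [1, -3, 24], [3, -6, 15]]
Expanding along the first row, det(C) = 3·((-3)·15 - 24·(-6)) - 3·(1·15 - 24·3) + 0·(1·(-6) - (-3)·3) = 3·99 - 3·(-57) + 0·3 = 468
Since det(C) ≠ 0, rank(C) = 3 and the system is completely controllable.

468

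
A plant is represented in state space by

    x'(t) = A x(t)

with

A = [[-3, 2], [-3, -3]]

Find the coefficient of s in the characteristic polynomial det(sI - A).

For a 2×2 matrix, det(sI - A) = s^2 - (tr A)s + det A.
tr A = -6, det A = 15.
So p(s) = s^2 + 6s + 15.
The coefficient of s is 6.

6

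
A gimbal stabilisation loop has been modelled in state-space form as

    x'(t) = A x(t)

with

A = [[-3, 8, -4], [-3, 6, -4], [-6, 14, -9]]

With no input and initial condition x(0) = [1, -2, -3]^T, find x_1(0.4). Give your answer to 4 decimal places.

det(sI - A) = s^3 - (tr A)s^2 + (M11 + M22 + M33)s - det A, where Mii is the 2×2 principal minor of A obtained by deleting row i and column i.
tr A = (-3) + 6 + (-9) = -6; M11 = 6·(-9) - (-4)·14 = -54 - (-56) = 2; M22 = (-3)·(-9) - (-4)·(-6) = 27 - 24 = 3; M33 = (-3)·6 - 8·(-3) = -18 - (-24) = 6; sum of minors = 11.
det A = (-3)·(6·(-9) - (-4)·14) - 8·((-3)·(-9) - (-4)·(-6)) + (-4)·((-3)·14 - 6·(-6)) = (-3)·2 - 8·3 + (-4)·(-6) = -6.
So p(s) = det(sI - A) = s^3 + 6s^2 + 11s + 6.
Rational-root test: any integer root divides 6. Testing small divisors, s = -1 works: p(-1) = -1 + 6 + (-11) + 6 = 0, so (s + 1) is a factor.
Dividing, p(s) = (s + 1)(s^2 + 5s + 6).
Factor s^2 + 5s + 6: two numbers with sum -5 and product 6 are -2 and -3, so s^2 + 5s + 6 = (s + 2)(s + 3).
Hence p(s) = (s + 1) (s + 2) (s + 3), with roots -3, -2, -1.
The eigenvalues -3, -2, -1 are distinct and real, so A is diagonalisable and x(t) = e^{At} x(0) = V diag(e^{λ_i t}) V^{-1} x(0), where the columns of V are the eigenvectors.
λ = -3: A - (-3)I = [[0, 8, -4], [-3, 9, -4], [-6, 14, -6]]. v must be orthogonal to every row; (row 1) × (row 2) = [4, 12, 24], so take v_1 = [1, 3, 6]^T.
λ = -2: A - (-2)I = [[-1, 8, -4], [-3, 8, -4], [-6, 14, -7]]. v must be orthogonal to every row; (row 1) × (row 2) = [0, 8, 16], so take v_2 = [0, 1, 2]^T.
λ = -1: A - (-1)I = [[-2, 8, -4], [-3, 7, -4], [-6, 14, -8]]. v must be orthogonal to every row; (row 1) × (row 2) = [-4, 4, 10], so take v_3 = [-2, 2, 5]^T.
V = [v_1 v_2 v_3] = [[1, 0, -2], [3, 1, 2], [6, 2, 5]] has det V = 1, so V^{-1} = adj(V)/det V = [[1, -4, 2], [-3, 17, -8], [0, -2, 1]].
Modal coordinates z(0) = V^{-1} x(0): 1·1 + (-4)·(-2) + 2·(-3) = 3; (-3)·1 + 17·(-2) + (-8)·(-3) = -13; 0·1 + (-2)·(-2) + 1·(-3) = 1; so z(0) = [3, -13, 1]^T.
x_1(t) = Σ_i (v_i)_1 · z_i(0) · e^{λ_i t} (row 1 of V times the modal terms).
x_1(0.4) = 1·3·e^{-3·0.4} + 0·(-13)·e^{-2·0.4} + (-2)·1·e^{-1·0.4} = 3·0.301194 + 0·0.449329 + (-2)·0.670320 = -0.4371.

-0.4371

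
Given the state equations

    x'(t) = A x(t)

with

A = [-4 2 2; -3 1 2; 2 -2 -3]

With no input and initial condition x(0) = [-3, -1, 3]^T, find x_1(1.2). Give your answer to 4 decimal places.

det(sI - A) = s^3 - (tr A)s^2 + (M11 + M22 + M33)s - det A, where Mii is the 2×2 principal minor of A obtained by deleting row i and column i.
tr A = (-4) + 1 + (-3) = -6; M11 = 1·(-3) - 2·(-2) = -3 - (-4) = 1; M22 = (-4)·(-3) - 2·2 = 12 - 4 = 8; M33 = (-4)·1 - 2·(-3) = -4 - (-6) = 2; sum of minors = 11.
det A = (-4)·(1·(-3) - 2·(-2)) - 2·((-3)·(-3) - 2·2) + 2·((-3)·(-2) - 1·2) = (-4)·1 - 2·5 + 2·4 = -6.
So p(s) = det(sI - A) = s^3 + 6s^2 + 11s + 6.
Rational-root test: any integer root divides 6. Testing small divisors, s = -1 works: p(-1) = -1 + 6 + (-11) + 6 = 0, so (s + 1) is a factor.
Dividing, p(s) = (s + 1)(s^2 + 5s + 6).
Factor s^2 + 5s + 6: two numbers with sum -5 and product 6 are -2 and -3, so s^2 + 5s + 6 = (s + 2)(s + 3).
Hence p(s) = (s + 1) (s + 2) (s + 3), with roots -3, -2, -1.
The eigenvalues -3, -2, -1 are distinct and real, so A is diagonalisable and x(t) = e^{At} x(0) = V diag(e^{λ_i t}) V^{-1} x(0), where the columns of V are the eigenvectors.
λ = -3: A - (-3)I = [[-1, 2, 2], [-3, 4, 2], [2, -2, 0]]. v must be orthogonal to every row; (row 1) × (row 2) = [-4, -4, 2], so take v_1 = [2, 2, -1]^T.
λ = -2: A - (-2)I = [[-2, 2, 2], [-3, 3, 2], [2, -2, -1]]. v must be orthogonal to every row; (row 1) × (row 2) = [-2, -2, 0], so take v_2 = [1, 1, 0]^T.
λ = -1: A - (-1)I = [[-3, 2, 2], [-3, 2, 2], [2, -2, -2]]. v must be orthogonal to every row; (row 1) × (row 3) = [0, -2, 2], so take v_3 = [0, -1, 1]^T.
V = [v_1 v_2 v_3] = [[2, 1, 0], [2, 1, -1], [-1, 0, 1]] has det V = 1, so V^{-1} = adj(V)/det V = [[1, -1, -1], [-1, 2, 2], [1, -1, 0]].
Modal coordinates z(0) = V^{-1} x(0): 1·(-3) + (-1)·(-1) + (-1)·3 = -5; (-1)·(-3) + 2·(-1) + 2·3 = 7; 1·(-3) + (-1)·(-1) + 0·3 = -2; so z(0) = [-5, 7, -2]^T.
x_1(t) = Σ_i (v_i)_1 · z_i(0) · e^{λ_i t} (row 1 of V times the modal terms).
x_1(1.2) = 2·(-5)·e^{-3·1.2} + 1·7·e^{-2·1.2} + 0·(-2)·e^{-1·1.2} = (-10)·0.027324 + 7·0.090718 + 0·0.301194 = 0.3618.

0.3618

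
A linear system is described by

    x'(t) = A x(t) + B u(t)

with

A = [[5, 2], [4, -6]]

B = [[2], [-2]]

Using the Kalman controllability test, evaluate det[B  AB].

52

AB = [[6], [20]]
Controllability matrix C = [B  AB] = [[2, 6], [-2, 20]]
det(C) = 2·20 - 6·(-2) = 40 - (-12) = 52
Since det(C) ≠ 0, rank(C) = 2 and the system is completely controllable.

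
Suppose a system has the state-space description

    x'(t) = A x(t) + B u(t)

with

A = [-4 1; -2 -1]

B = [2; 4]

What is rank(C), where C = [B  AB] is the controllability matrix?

1

AB = [[-4], [-8]]
Controllability matrix C = [B  AB] = [[2, -4], [4, -8]]
Every column of C is a scalar multiple of column 1 = [2, 4] (multipliers 1, -2), so the columns span a one-dimensional space.
C ≠ 0, hence rank(C) = 1.
rank(C) = 1 < n = 2, so the pair (A, B) is not completely controllable.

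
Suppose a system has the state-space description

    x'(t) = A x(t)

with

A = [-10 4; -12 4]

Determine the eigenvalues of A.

det(sI - A) = s^2 - (tr A)s + det A, with tr A = (-10) + 4 = -6 and det A = (-10)·4 - 4·(-12) = -40 - (-48) = 8.
So p(s) = det(sI - A) = s^2 + 6s + 8.
Factor s^2 + 6s + 8: two numbers with sum -6 and product 8 are -2 and -4, so s^2 + 6s + 8 = (s + 2)(s + 4).
Hence p(s) = (s + 2) (s + 4), with roots -4, -2.
All eigenvalues have negative real part, so the system is asymptotically stable.

-4, -2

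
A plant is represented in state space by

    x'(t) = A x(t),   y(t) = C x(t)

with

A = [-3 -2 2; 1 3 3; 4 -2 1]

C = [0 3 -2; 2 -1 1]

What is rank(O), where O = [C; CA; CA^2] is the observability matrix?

CA = [[-5, 13, 7], [-3, -9, 2]]
CA^2 = [[56, 35, 36], [8, -25, -31]]
Observability matrix O = [C; CA; CA^2] = [[0, 3, -2], [2, -1, 1], [-5, 13, 7], [-3, -9, 2], [56, 35, 36], [8, -25, -31]]
Take the 3×3 submatrix of O formed by rows 1, 2, 3: [[0, 3, -2], [2, -1, 1], [-5, 13, 7]]. Its determinant is 0·((-1)·7 - 1·13) - 3·(2·7 - 1·(-5)) + (-2)·(2·13 - (-1)·(-5)) = 0·(-20) - 3·19 + (-2)·21 = -99 ≠ 0.
So rank(O) ≥ 3; since O has 3 columns, rank(O) = 3.
rank(O) = 3 = n, so the pair (A, C) is completely observable.

3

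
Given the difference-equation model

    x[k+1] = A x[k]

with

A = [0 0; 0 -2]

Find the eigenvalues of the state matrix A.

-2, 0

det(zI - A) = z^2 - (tr A)z + det A, with tr A = 0 + (-2) = -2 and det A = 0·(-2) - 0·0 = 0 - 0 = 0.
So p(z) = det(zI - A) = z^2 + 2z.
Factor z^2 + 2z: two numbers with sum -2 and product 0 are 0 and -2, so z^2 + 2z = z(z + 2).
Hence p(z) = z (z + 2), with roots -2, 0.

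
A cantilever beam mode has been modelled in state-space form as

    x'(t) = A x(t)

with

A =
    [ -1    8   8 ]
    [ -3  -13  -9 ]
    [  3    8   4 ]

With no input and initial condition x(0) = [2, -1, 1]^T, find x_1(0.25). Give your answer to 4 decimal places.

1.5576

det(sI - A) = s^3 - (tr A)s^2 + (M11 + M22 + M33)s - det A, where Mii is the 2×2 principal minor of A obtained by deleting row i and column i.
tr A = (-1) + (-13) + 4 = -10; M11 = (-13)·4 - (-9)·8 = -52 - (-72) = 20; M22 = (-1)·4 - 8·3 = -4 - 24 = -28; M33 = (-1)·(-13) - 8·(-3) = 13 - (-24) = 37; sum of minors = 29.
det A = (-1)·((-13)·4 - (-9)·8) - 8·((-3)·4 - (-9)·3) + 8·((-3)·8 - (-13)·3) = (-1)·20 - 8·15 + 8·15 = -20.
So p(s) = det(sI - A) = s^3 + 10s^2 + 29s + 20.
Rational-root test: any integer root divides 20. Testing small divisors, s = -1 works: p(-1) = -1 + 10 + (-29) + 20 = 0, so (s + 1) is a factor.
Dividing, p(s) = (s + 1)(s^2 + 9s + 20).
Factor s^2 + 9s + 20: two numbers with sum -9 and product 20 are -4 and -5, so s^2 + 9s + 20 = (s + 4)(s + 5).
Hence p(s) = (s + 1) (s + 4) (s + 5), with roots -5, -4, -1.
The eigenvalues -5, -4, -1 are distinct and real, so A is diagonalisable and x(t) = e^{At} x(0) = V diag(e^{λ_i t}) V^{-1} x(0), where the columns of V are the eigenvectors.
λ = -5: A - (-5)I = [[4, 8, 8], [-3, -8, -9], [3, 8, 9]]. v must be orthogonal to every row; (row 1) × (row 2) = [-8, 12, -8], so take v_1 = [2, -3, 2]^T.
λ = -4: A - (-4)I = [[3, 8, 8], [-3, -9, -9], [3, 8, 8]]. v must be orthogonal to every row; (row 1) × (row 2) = [0, 3, -3], so take v_2 = [0, 1, -1]^T.
λ = -1: A - (-1)I = [[0, 8, 8], [-3, -12, -9], [3, 8, 5]]. v must be orthogonal to every row; (row 1) × (row 2) = [24, -24, 24], so take v_3 = [1, -1, 1]^T.
V = [v_1 v_2 v_3] = [[2, 0, 1], [-3, 1, -1], [2, -1, 1]] has det V = 1, so V^{-1} = adj(V)/det V = [[0, -1, -1], [1, 0, -1], [1, 2, 2]].
Modal coordinates z(0) = V^{-1} x(0): 0·2 + (-1)·(-1) + (-1)·1 = 0; 1·2 + 0·(-1) + (-1)·1 = 1; 1·2 + 2·(-1) + 2·1 = 2; so z(0) = [0, 1, 2]^T.
x_1(t) = Σ_i (v_i)_1 · z_i(0) · e^{λ_i t} (row 1 of V times the modal terms).
x_1(0.25) = 2·0·e^{-5·0.25} + 0·1·e^{-4·0.25} + 1·2·e^{-1·0.25} = 0·0.286505 + 0·0.367879 + 2·0.778801 = 1.5576.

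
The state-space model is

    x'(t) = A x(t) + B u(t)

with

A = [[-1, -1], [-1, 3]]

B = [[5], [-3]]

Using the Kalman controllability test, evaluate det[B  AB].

AB = [[-2], [-14]]
Controllability matrix C = [B  AB] = [[5, -2], [-3, -14]]
det(C) = 5·(-14) - (-2)·(-3) = -70 - 6 = -76
Since det(C) ≠ 0, rank(C) = 2 and the system is completely controllable.

-76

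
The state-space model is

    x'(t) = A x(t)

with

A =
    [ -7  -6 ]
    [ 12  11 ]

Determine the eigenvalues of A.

-1, 5

det(sI - A) = s^2 - (tr A)s + det A, with tr A = (-7) + 11 = 4 and det A = (-7)·11 - (-6)·12 = -77 - (-72) = -5.
So p(s) = det(sI - A) = s^2 - 4s - 5.
Factor s^2 - 4s - 5: two numbers with sum 4 and product -5 are 5 and -1, so s^2 - 4s - 5 = (s - 5)(s + 1).
Hence p(s) = (s - 5) (s + 1), with roots -1, 5.
At least one eigenvalue has non-negative real part, so the system is not asymptotically stable.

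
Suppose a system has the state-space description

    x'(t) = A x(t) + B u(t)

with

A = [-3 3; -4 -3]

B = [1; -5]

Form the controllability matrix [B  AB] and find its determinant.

-79

AB = [[-18], [11]]
Controllability matrix C = [B  AB] = [[1, -18], [-5, 11]]
det(C) = 1·11 - (-18)·(-5) = 11 - 90 = -79
Since det(C) ≠ 0, rank(C) = 2 and the system is completely controllable.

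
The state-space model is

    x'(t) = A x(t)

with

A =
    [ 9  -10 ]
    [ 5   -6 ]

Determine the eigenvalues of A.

-1, 4

det(sI - A) = s^2 - (tr A)s + det A, with tr A = 9 + (-6) = 3 and det A = 9·(-6) - (-10)·5 = -54 - (-50) = -4.
So p(s) = det(sI - A) = s^2 - 3s - 4.
Factor s^2 - 3s - 4: two numbers with sum 3 and product -4 are 4 and -1, so s^2 - 3s - 4 = (s - 4)(s + 1).
Hence p(s) = (s - 4) (s + 1), with roots -1, 4.
At least one eigenvalue has non-negative real part, so the system is not asymptotically stable.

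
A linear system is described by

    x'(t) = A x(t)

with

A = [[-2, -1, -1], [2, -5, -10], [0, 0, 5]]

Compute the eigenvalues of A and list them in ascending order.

-4, -3, 5

det(sI - A) = s^3 - (tr A)s^2 + (M11 + M22 + M33)s - det A, where Mii is the 2×2 principal minor of A obtained by deleting row i and column i.
tr A = (-2) + (-5) + 5 = -2; M11 = (-5)·5 - (-10)·0 = -25 - 0 = -25; M22 = (-2)·5 - (-1)·0 = -10 - 0 = -10; M33 = (-2)·(-5) - (-1)·2 = 10 - (-2) = 12; sum of minors = -23.
det A = (-2)·((-5)·5 - (-10)·0) - (-1)·(2·5 - (-10)·0) + (-1)·(2·0 - (-5)·0) = (-2)·(-25) - (-1)·10 + (-1)·0 = 60.
So p(s) = det(sI - A) = s^3 + 2s^2 - 23s - 60.
Rational-root test: any integer root divides -60. Testing small divisors, s = -3 works: p(-3) = -27 + 18 + 69 + (-60) = 0, so (s + 3) is a factor.
Dividing, p(s) = (s + 3)(s^2 - s - 20).
Factor s^2 - s - 20: two numbers with sum 1 and product -20 are 5 and -4, so s^2 - s - 20 = (s - 5)(s + 4).
Hence p(s) = (s - 5) (s + 3) (s + 4), with roots -4, -3, 5.
At least one eigenvalue has non-negative real part, so the system is not asymptotically stable.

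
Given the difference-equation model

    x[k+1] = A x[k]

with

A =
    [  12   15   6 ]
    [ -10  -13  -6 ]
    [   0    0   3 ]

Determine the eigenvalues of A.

-3, 2, 3

det(zI - A) = z^3 - (tr A)z^2 + (M11 + M22 + M33)z - det A, where Mii is the 2×2 principal minor of A obtained by deleting row i and column i.
tr A = 12 + (-13) + 3 = 2; M11 = (-13)·3 - (-6)·0 = -39 - 0 = -39; M22 = 12·3 - 6·0 = 36 - 0 = 36; M33 = 12·(-13) - 15·(-10) = -156 - (-150) = -6; sum of minors = -9.
det A = 12·((-13)·3 - (-6)·0) - 15·((-10)·3 - (-6)·0) + 6·((-10)·0 - (-13)·0) = 12·(-39) - 15·(-30) + 6·0 = -18.
So p(z) = det(zI - A) = z^3 - 2z^2 - 9z + 18.
Rational-root test: any integer root divides 18. Testing small divisors, z = 2 works: p(2) = 8 + (-8) + (-18) + 18 = 0, so (z - 2) is a factor.
Dividing, p(z) = (z - 2)(z^2 - 9).
Factor z^2 - 9: two numbers with sum 0 and product -9 are 3 and -3, so z^2 - 9 = (z - 3)(z + 3).
Hence p(z) = (z - 3) (z - 2) (z + 3), with roots -3, 2, 3.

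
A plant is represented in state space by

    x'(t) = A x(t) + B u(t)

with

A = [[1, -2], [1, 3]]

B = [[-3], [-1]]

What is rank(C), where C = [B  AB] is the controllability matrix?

AB = [[-1], [-6]]
Controllability matrix C = [B  AB] = [[-3, -1], [-1, -6]]
det(C) = (-3)·(-6) - (-1)·(-1) = 18 - 1 = 17 ≠ 0, so rank(C) = 2.
rank(C) = 2 = n, so the pair (A, B) is completely controllable.

2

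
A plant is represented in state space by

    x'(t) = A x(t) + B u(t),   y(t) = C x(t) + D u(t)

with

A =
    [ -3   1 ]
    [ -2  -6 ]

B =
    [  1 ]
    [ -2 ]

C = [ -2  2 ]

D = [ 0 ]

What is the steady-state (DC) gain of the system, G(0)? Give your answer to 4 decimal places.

G(0) = C(-A)^{-1}B + D = -C A^{-1} B + D.
det A = 20, so A^{-1} = (1/20)·adj(A) = [[-3/10, -1/20], [1/10, -3/20]]
A^{-1} B = [-1/5, 2/5]^T
C A^{-1} B = 6/5
G(0) = D - C A^{-1} B = 0 - (6/5) = -6/5 ≈ -1.2000

-1.2000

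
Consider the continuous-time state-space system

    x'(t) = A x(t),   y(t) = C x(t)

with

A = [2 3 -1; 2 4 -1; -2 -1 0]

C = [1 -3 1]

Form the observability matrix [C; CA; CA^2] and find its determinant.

-112

CA = [[-6, -10, 2]]
CA^2 = [[-36, -60, 16]]
Observability matrix O = [C; CA; CA^2] = [[1, -3, 1], [-6, -10, 2], [-36, -60, 16]]
Expanding along the first row, det(O) = 1·((-10)·16 - 2·(-60)) - (-3)·((-6)·16 - 2·(-36)) + 1·((-6)·(-60) - (-10)·(-36)) = 1·(-40) - (-3)·(-24) + 1·0 = -112
Since det(O) ≠ 0, rank(O) = 3 and the system is completely observable.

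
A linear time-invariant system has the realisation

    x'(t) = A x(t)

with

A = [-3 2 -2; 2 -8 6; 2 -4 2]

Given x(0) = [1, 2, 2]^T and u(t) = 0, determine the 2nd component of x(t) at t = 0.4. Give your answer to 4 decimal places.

det(sI - A) = s^3 - (tr A)s^2 + (M11 + M22 + M33)s - det A, where Mii is the 2×2 principal minor of A obtained by deleting row i and column i.
tr A = (-3) + (-8) + 2 = -9; M11 = (-8)·2 - 6·(-4) = -16 - (-24) = 8; M22 = (-3)·2 - (-2)·2 = -6 - (-4) = -2; M33 = (-3)·(-8) - 2·2 = 24 - 4 = 20; sum of minors = 26.
det A = (-3)·((-8)·2 - 6·(-4)) - 2·(2·2 - 6·2) + (-2)·(2·(-4) - (-8)·2) = (-3)·8 - 2·(-8) + (-2)·8 = -24.
So p(s) = det(sI - A) = s^3 + 9s^2 + 26s + 24.
Rational-root test: any integer root divides 24. Testing small divisors, s = -2 works: p(-2) = -8 + 36 + (-52) + 24 = 0, so (s + 2) is a factor.
Dividing, p(s) = (s + 2)(s^2 + 7s + 12).
Factor s^2 + 7s + 12: two numbers with sum -7 and product 12 are -3 and -4, so s^2 + 7s + 12 = (s + 3)(s + 4).
Hence p(s) = (s + 2) (s + 3) (s + 4), with roots -4, -3, -2.
The eigenvalues -4, -3, -2 are distinct and real, so A is diagonalisable and x(t) = e^{At} x(0) = V diag(e^{λ_i t}) V^{-1} x(0), where the columns of V are the eigenvectors.
λ = -4: A - (-4)I = [[1, 2, -2], [2, -4, 6], [2, -4, 6]]. v must be orthogonal to every row; (row 1) × (row 2) = [4, -10, -8], so take v_1 = [-2, 5, 4]^T.
λ = -3: A - (-3)I = [[0, 2, -2], [2, -5, 6], [2, -4, 5]]. v must be orthogonal to every row; (row 1) × (row 2) = [2, -4, -4], so take v_2 = [1, -2, -2]^T.
λ = -2: A - (-2)I = [[-1, 2, -2], [2, -6, 6], [2, -4, 4]]. v must be orthogonal to every row; (row 1) × (row 2) = [0, 2, 2], so take v_3 = [0, 1, 1]^T.
V = [v_1 v_2 v_3] = [[-2, 1, 0], [5, -2, 1], [4, -2, 1]] has det V = -1, so V^{-1} = adj(V)/det V = [[0, 1, -1], [1, 2, -2], [2, 0, 1]].
Modal coordinates z(0) = V^{-1} x(0): 0·1 + 1·2 + (-1)·2 = 0; 1·1 + 2·2 + (-2)·2 = 1; 2·1 + 0·2 + 1·2 = 4; so z(0) = [0, 1, 4]^T.
x_2(t) = Σ_i (v_i)_2 · z_i(0) · e^{λ_i t} (row 2 of V times the modal terms).
x_2(0.4) = 5·0·e^{-4·0.4} + (-2)·1·e^{-3·0.4} + 1·4·e^{-2·0.4} = 0·0.201897 + (-2)·0.301194 + 4·0.449329 = 1.1949.

1.1949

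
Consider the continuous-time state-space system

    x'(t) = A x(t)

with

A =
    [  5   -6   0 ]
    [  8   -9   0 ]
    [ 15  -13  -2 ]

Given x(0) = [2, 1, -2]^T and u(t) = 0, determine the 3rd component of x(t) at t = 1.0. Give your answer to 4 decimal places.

2.6536

det(sI - A) = s^3 - (tr A)s^2 + (M11 + M22 + M33)s - det A, where Mii is the 2×2 principal minor of A obtained by deleting row i and column i.
tr A = 5 + (-9) + (-2) = -6; M11 = (-9)·(-2) - 0·(-13) = 18 - 0 = 18; M22 = 5·(-2) - 0·15 = -10 - 0 = -10; M33 = 5·(-9) - (-6)·8 = -45 - (-48) = 3; sum of minors = 11.
det A = 5·((-9)·(-2) - 0·(-13)) - (-6)·(8·(-2) - 0·15) + 0·(8·(-13) - (-9)·15) = 5·18 - (-6)·(-16) + 0·31 = -6.
So p(s) = det(sI - A) = s^3 + 6s^2 + 11s + 6.
Rational-root test: any integer root divides 6. Testing small divisors, s = -1 works: p(-1) = -1 + 6 + (-11) + 6 = 0, so (s + 1) is a factor.
Dividing, p(s) = (s + 1)(s^2 + 5s + 6).
Factor s^2 + 5s + 6: two numbers with sum -5 and product 6 are -2 and -3, so s^2 + 5s + 6 = (s + 2)(s + 3).
Hence p(s) = (s + 1) (s + 2) (s + 3), with roots -3, -2, -1.
The eigenvalues -3, -2, -1 are distinct and real, so A is diagonalisable and x(t) = e^{At} x(0) = V diag(e^{λ_i t}) V^{-1} x(0), where the columns of V are the eigenvectors.
λ = -3: A - (-3)I = [[8, -6, 0], [8, -6, 0], [15, -13, 1]]. v must be orthogonal to every row; (row 1) × (row 3) = [-6, -8, -14], so take v_1 = [3, 4, 7]^T.
λ = -2: A - (-2)I = [[7, -6, 0], [8, -7, 0], [15, -13, 0]]. v must be orthogonal to every row; (row 1) × (row 2) = [0, 0, -1], so take v_2 = [0, 0, -1]^T.
λ = -1: A - (-1)I = [[6, -6, 0], [8, -8, 0], [15, -13, -1]]. v must be orthogonal to every row; (row 1) × (row 3) = [6, 6, 12], so take v_3 = [1, 1, 2]^T.
V = [v_1 v_2 v_3] = [[3, 0, 1], [4, 0, 1], [7, -1, 2]] has det V = -1, so V^{-1} = adj(V)/det V = [[-1, 1, 0], [1, 1, -1], [4, -3, 0]].
Modal coordinates z(0) = V^{-1} x(0): (-1)·2 + 1·1 + 0·(-2) = -1; 1·2 + 1·1 + (-1)·(-2) = 5; 4·2 + (-3)·1 + 0·(-2) = 5; so z(0) = [-1, 5, 5]^T.
x_3(t) = Σ_i (v_i)_3 · z_i(0) · e^{λ_i t} (row 3 of V times the modal terms).
x_3(1.0) = 7·(-1)·e^{-3·1.0} + (-1)·5·e^{-2·1.0} + 2·5·e^{-1·1.0} = (-7)·0.049787 + (-5)·0.135335 + 10·0.367879 = 2.6536.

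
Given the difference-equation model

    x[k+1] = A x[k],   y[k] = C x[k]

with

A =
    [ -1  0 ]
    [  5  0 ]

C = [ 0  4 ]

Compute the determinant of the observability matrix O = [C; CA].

CA = [[20, 0]]
Observability matrix O = [C; CA] = [[0, 4], [20, 0]]
det(O) = 0·0 - 4·20 = 0 - 80 = -80
Since det(O) ≠ 0, rank(O) = 2 and the system is completely observable.

-80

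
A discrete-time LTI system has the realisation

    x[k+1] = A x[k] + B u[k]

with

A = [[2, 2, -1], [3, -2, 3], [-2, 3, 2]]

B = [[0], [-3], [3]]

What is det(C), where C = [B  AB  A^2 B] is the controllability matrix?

AB = [[-9], [15], [-3]]
A^2B = [[15], [-66], [57]]
Controllability matrix C = [B  AB  A^2B] = [[0, -9, 15], [-3, 15, -66], [3, -3, 57]]
Expanding along the first row, det(C) = 0·(15·57 - (-66)·(-3)) - (-9)·((-3)·57 - (-66)·3) + 15·((-3)·(-3) - 15·3) = 0·657 - (-9)·27 + 15·(-36) = -297
Since det(C) ≠ 0, rank(C) = 3 and the system is completely controllable.

-297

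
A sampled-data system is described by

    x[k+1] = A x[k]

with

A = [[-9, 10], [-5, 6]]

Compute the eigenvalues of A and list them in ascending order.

-4, 1

det(zI - A) = z^2 - (tr A)z + det A, with tr A = (-9) + 6 = -3 and det A = (-9)·6 - 10·(-5) = -54 - (-50) = -4.
So p(z) = det(zI - A) = z^2 + 3z - 4.
Factor z^2 + 3z - 4: two numbers with sum -3 and product -4 are 1 and -4, so z^2 + 3z - 4 = (z - 1)(z + 4).
Hence p(z) = (z - 1) (z + 4), with roots -4, 1.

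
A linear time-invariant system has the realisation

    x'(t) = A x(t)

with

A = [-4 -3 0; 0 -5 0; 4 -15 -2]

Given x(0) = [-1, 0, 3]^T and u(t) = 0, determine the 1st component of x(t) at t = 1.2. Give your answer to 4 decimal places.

det(sI - A) = s^3 - (tr A)s^2 + (M11 + M22 + M33)s - det A, where Mii is the 2×2 principal minor of A obtained by deleting row i and column i.
tr A = (-4) + (-5) + (-2) = -11; M11 = (-5)·(-2) - 0·(-15) = 10 - 0 = 10; M22 = (-4)·(-2) - 0·4 = 8 - 0 = 8; M33 = (-4)·(-5) - (-3)·0 = 20 - 0 = 20; sum of minors = 38.
det A = (-4)·((-5)·(-2) - 0·(-15)) - (-3)·(0·(-2) - 0·4) + 0·(0·(-15) - (-5)·4) = (-4)·10 - (-3)·0 + 0·20 = -40.
So p(s) = det(sI - A) = s^3 + 11s^2 + 38s + 40.
Rational-root test: any integer root divides 40. Testing small divisors, s = -2 works: p(-2) = -8 + 44 + (-76) + 40 = 0, so (s + 2) is a factor.
Dividing, p(s) = (s + 2)(s^2 + 9s + 20).
Factor s^2 + 9s + 20: two numbers with sum -9 and product 20 are -4 and -5, so s^2 + 9s + 20 = (s + 4)(s + 5).
Hence p(s) = (s + 2) (s + 4) (s + 5), with roots -5, -4, -2.
The eigenvalues -5, -4, -2 are distinct and real, so A is diagonalisable and x(t) = e^{At} x(0) = V diag(e^{λ_i t}) V^{-1} x(0), where the columns of V are the eigenvectors.
λ = -5: A - (-5)I = [[1, -3, 0], [0, 0, 0], [4, -15, 3]]. v must be orthogonal to every row; (row 1) × (row 3) = [-9, -3, -3], so take v_1 = [3, 1, 1]^T.
λ = -4: A - (-4)I = [[0, -3, 0], [0, -1, 0], [4, -15, 2]]. v must be orthogonal to every row; (row 1) × (row 3) = [-6, 0, 12], so take v_2 = [1, 0, -2]^T.
λ = -2: A - (-2)I = [[-2, -3, 0], [0, -3, 0], [4, -15, 0]]. v must be orthogonal to every row; (row 1) × (row 2) = [0, 0, 6], so take v_3 = [0, 0, 1]^T.
V = [v_1 v_2 v_3] = [[3, 1, 0], [1, 0, 0], [1, -2, 1]] has det V = -1, so V^{-1} = adj(V)/det V = [[0, 1, 0], [1, -3, 0], [2, -7, 1]].
Modal coordinates z(0) = V^{-1} x(0): 0·(-1) + 1·0 + 0·3 = 0; 1·(-1) + (-3)·0 + 0·3 = -1; 2·(-1) + (-7)·0 + 1·3 = 1; so z(0) = [0, -1, 1]^T.
x_1(t) = Σ_i (v_i)_1 · z_i(0) · e^{λ_i t} (row 1 of V times the modal terms).
x_1(1.2) = 3·0·e^{-5·1.2} + 1·(-1)·e^{-4·1.2} + 0·1·e^{-2·1.2} = 0·0.002479 + (-1)·0.008230 + 0·0.090718 = -0.0082.

-0.0082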